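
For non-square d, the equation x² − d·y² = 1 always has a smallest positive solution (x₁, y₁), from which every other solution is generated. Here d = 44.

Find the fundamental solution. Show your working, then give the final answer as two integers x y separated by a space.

√44 → a₀=6, period (1,1,1,2,1,1,1,12); ℓ=8 even so k=7
step 0: (6, 1)  from 6·(1,0) + (0,1)
…
step 3: (20, 3)  from 1·(13,2) + (7,1)
step 4: (53, 8)  from 2·(20,3) + (13,2)
step 5: (73, 11)  from 1·(53,8) + (20,3)
step 6: (126, 19)  from 1·(73,11) + (53,8)
step 7: (199, 30)  from 1·(126,19) + (73,11)
→ (199, 30).  Check: 199²=39601, 44·30²=39600, difference 1.

199 30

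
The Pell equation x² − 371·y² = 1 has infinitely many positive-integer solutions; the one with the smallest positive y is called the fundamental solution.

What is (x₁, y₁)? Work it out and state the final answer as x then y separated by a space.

1695 88

d=371: √d = [19; 3,1,4,1,3,38] (ℓ=6, even), read p_5/q_5
a_0=19:  p_0=19·1+0=19,  q_0=19·0+1=1
…
a_3=4:  p_3=4·77+58=366,  q_3=4·4+3=19
a_4=1:  p_4=1·366+77=443,  q_4=1·19+4=23
a_5=3:  p_5=3·443+366=1695,  q_5=3·23+19=88
fundamental: x₁=1695, y₁=88  (since 2873025 − 371·7744 = 1)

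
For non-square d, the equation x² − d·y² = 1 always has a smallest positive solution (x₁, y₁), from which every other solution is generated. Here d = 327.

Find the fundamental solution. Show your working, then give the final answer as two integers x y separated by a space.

[18; 12,36] for √327; ℓ=2 ⇒ convergent index 1
k=0  a_k=18  p_k/q_k = 18/1
k=1  a_k=12  p_k/q_k = 217/12
fundamental: x₁=217, y₁=12  (since 47089 − 327·144 = 1)

217 12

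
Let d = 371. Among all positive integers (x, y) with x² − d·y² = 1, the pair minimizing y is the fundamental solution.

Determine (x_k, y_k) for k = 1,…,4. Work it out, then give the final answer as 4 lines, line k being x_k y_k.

√371 = [19; 3,1,4,1,3,38, …], period ℓ=6 (even) → k=5
i=0: a=19 ⇒ p=19, q=1
…
i=4: a=1 ⇒ p=443, q=23
i=5: a=3 ⇒ p=1695, q=88
→ (1695, 88).  Check: 1695²=2873025, 371·88²=2873024, difference 1.
(1695+88√371)^2 = 5746049 + 298320√371
(1695+88√371)^3 = 19479104415 + 1011304712√371
(1695+88√371)^4 = 66034158220801 + 3428322675360√371

1695 88
5746049 298320
19479104415 1011304712
66034158220801 3428322675360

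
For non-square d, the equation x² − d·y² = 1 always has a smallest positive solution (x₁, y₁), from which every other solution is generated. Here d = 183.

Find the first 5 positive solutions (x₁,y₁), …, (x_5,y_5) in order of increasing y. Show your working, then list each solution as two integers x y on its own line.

487 36
474337 35064
462003751 34152300
449991179137 33264305136
438290946475687 32399399050164

√183 = [13; 1,1,8,1,1,26, …], period ℓ=6 (even) → k=5
a_0=13:  p_0=13·1+0=13,  q_0=13·0+1=1
…
a_3=8:  p_3=8·27+14=230,  q_3=8·2+1=17
a_4=1:  p_4=1·230+27=257,  q_4=1·17+2=19
a_5=1:  p_5=1·257+230=487,  q_5=1·19+17=36
fundamental: x₁=487, y₁=36  (since 237169 − 183·1296 = 1)
k=2:  x_2 = 487·487+183·36·36 = 474337,  y_2 = 487·36+36·487 = 35064
k=3:  x_3 = 487·474337+183·36·35064 = 462003751,  y_3 = 487·35064+36·474337 = 34152300
k=4:  x_4 = 487·462003751+183·36·34152300 = 449991179137,  y_4 = 487·34152300+36·462003751 = 33264305136
k=5:  x_5 = 487·449991179137+183·36·33264305136 = 438290946475687,  y_5 = 487·33264305136+36·449991179137 = 32399399050164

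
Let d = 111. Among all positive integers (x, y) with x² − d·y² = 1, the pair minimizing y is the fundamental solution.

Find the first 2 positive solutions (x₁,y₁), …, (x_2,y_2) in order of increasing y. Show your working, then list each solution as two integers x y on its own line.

295 28
174049 16520

√111 = [10; 1,1,6,1,1,20, …], period ℓ=6 (even) → k=5
step 0: (10, 1)  from 10·(1,0) + (0,1)
step 1: (11, 1)  from 1·(10,1) + (1,0)
…
step 4: (158, 15)  from 1·(137,13) + (21,2)
step 5: (295, 28)  from 1·(158,15) + (137,13)
(x₁, y₁) = (295, 28);  295² − 111·28² = 1 ✓
(x_2, y_2) = (295·295 + 111·28·28, 295·28 + 28·295) = (174049, 16520)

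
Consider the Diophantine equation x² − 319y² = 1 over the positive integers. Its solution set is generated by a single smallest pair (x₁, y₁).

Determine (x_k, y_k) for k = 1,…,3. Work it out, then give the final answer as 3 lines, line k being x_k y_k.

12901780 722361
332911854336799 18639485405160
8590311008090840302660 480965080021169647239

√319 → a₀=17, period (1,6,5,1,4,…,6,1,34); ℓ=14 even so k=13
i=0: a=17 ⇒ p=17, q=1
…
i=4: a=1 ⇒ p=768, q=43
i=5: a=4 ⇒ p=3715, q=208
i=6: a=3 ⇒ p=11913, q=667
i=7: a=1 ⇒ p=15628, q=875
i=8: a=3 ⇒ p=58797, q=3292
…
i=10: a=1 ⇒ p=309613, q=17335
i=11: a=5 ⇒ p=1798881, q=100718
i=12: a=6 ⇒ p=11102899, q=621643
i=13: a=1 ⇒ p=12901780, q=722361
fundamental: x₁=12901780, y₁=722361  (since 166455927168400 − 319·521805414321 = 1)
(x_2, y_2) = (12901780·12901780 + 319·722361·722361, 12901780·722361 + 722361·12901780) = (332911854336799, 18639485405160)
(x_3, y_3) = (12901780·332911854336799 + 319·722361·18639485405160, 12901780·18639485405160 + 722361·332911854336799) = (8590311008090840302660, 480965080021169647239)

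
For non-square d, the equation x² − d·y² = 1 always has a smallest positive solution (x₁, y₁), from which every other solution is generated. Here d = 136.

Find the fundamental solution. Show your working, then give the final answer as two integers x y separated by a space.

35 3

d=136: √d = [11; 1,1,1,22] (ℓ=4, even), read p_3/q_3
k=0  a_k=11  p_k/q_k = 11/1
…
k=2  a_k=1  p_k/q_k = 23/2
k=3  a_k=1  p_k/q_k = 35/3
(x₁, y₁) = (35, 3);  35² − 136·3² = 1 ✓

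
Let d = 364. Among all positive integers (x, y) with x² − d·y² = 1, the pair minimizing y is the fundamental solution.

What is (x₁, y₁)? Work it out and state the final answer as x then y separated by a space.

4954951 259710

d=364: √d = [19; 12,1,2,3,1,8,1,3,2,1,12,38] (ℓ=12, even), read p_11/q_11
i=0: a=19 ⇒ p=19, q=1
i=1: a=12 ⇒ p=229, q=12
i=2: a=1 ⇒ p=248, q=13
…
i=5: a=1 ⇒ p=3148, q=165
i=6: a=8 ⇒ p=27607, q=1447
i=7: a=1 ⇒ p=30755, q=1612
…
i=9: a=2 ⇒ p=270499, q=14178
i=10: a=1 ⇒ p=390371, q=20461
i=11: a=12 ⇒ p=4954951, q=259710
(x₁, y₁) = (4954951, 259710);  4954951² − 364·259710² = 1 ✓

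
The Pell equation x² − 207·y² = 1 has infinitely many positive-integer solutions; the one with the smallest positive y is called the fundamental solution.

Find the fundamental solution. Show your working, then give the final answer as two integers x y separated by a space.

√207 = [14; 2,1,1,2,1,1,2,28, …], period ℓ=8 (even) → k=7
a_0=14:  p_0=14·1+0=14,  q_0=14·0+1=1
a_1=2:  p_1=2·14+1=29,  q_1=2·1+0=2
…
a_3=1:  p_3=1·43+29=72,  q_3=1·3+2=5
…
a_5=1:  p_5=1·187+72=259,  q_5=1·13+5=18
a_6=1:  p_6=1·259+187=446,  q_6=1·18+13=31
a_7=2:  p_7=2·446+259=1151,  q_7=2·31+18=80
fundamental: x₁=1151, y₁=80  (since 1324801 − 207·6400 = 1)

1151 80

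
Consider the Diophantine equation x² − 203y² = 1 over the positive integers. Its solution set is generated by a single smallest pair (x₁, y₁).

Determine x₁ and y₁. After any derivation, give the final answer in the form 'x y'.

57 4

d=203: √d = [14; 4,28] (ℓ=2, even), read p_1/q_1
a_0=14:  p_0=14·1+0=14,  q_0=14·0+1=1
a_1=4:  p_1=4·14+1=57,  q_1=4·1+0=4
(x₁, y₁) = (57, 4);  57² − 203·4² = 1 ✓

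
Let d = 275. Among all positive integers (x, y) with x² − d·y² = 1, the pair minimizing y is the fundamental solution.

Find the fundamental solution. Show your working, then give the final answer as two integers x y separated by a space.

√275 = [16; 1,1,2,1,1,32, …], period ℓ=6 (even) → k=5
step 0: (16, 1)  from 16·(1,0) + (0,1)
…
step 4: (116, 7)  from 1·(83,5) + (33,2)
step 5: (199, 12)  from 1·(116,7) + (83,5)
→ (199, 12).  Check: 199²=39601, 275·12²=39600, difference 1.

199 12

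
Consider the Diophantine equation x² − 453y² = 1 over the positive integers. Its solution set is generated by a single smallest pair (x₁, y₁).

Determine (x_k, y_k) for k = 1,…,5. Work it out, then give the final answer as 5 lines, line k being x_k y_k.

d=453: √d = [21; 3,1,1,10,14,10,1,1,3,42] (ℓ=10, even), read p_9/q_9
k=0  a_k=21  p_k/q_k = 21/1
…
k=3  a_k=1  p_k/q_k = 149/7
k=4  a_k=10  p_k/q_k = 1575/74
k=5  a_k=14  p_k/q_k = 22199/1043
k=6  a_k=10  p_k/q_k = 223565/10504
k=7  a_k=1  p_k/q_k = 245764/11547
k=8  a_k=1  p_k/q_k = 469329/22051
k=9  a_k=3  p_k/q_k = 1653751/77700
fundamental: x₁=1653751, y₁=77700  (since 2734892370001 − 453·6037290000 = 1)
(x_2, y_2) = (1653751·1653751 + 453·77700·77700, 1653751·77700 + 77700·1653751) = (5469784740001, 256992905400)
(x_3, y_3) = (1653751·5469784740001 + 453·77700·256992905400, 1653751·256992905400 + 77700·5469784740001) = (18091323967121133751, 850004548596233100)
(x_4, y_4) = (1653751·18091323967121133751 + 453·77700·850004548596233100, 1653751·850004548596233100 + 77700·18091323967121133751) = (59837090203895614338960001, 2811391744490881177810800)
(x_5, y_5) = (1653751·59837090203895614338960001 + 453·77700·2811391744490881177810800, 1653751·2811391744490881177810800 + 77700·59837090203895614338960001) = (197911295523547060893371760093751, 9298683817686228472822980388500)

1653751 77700
5469784740001 256992905400
18091323967121133751 850004548596233100
59837090203895614338960001 2811391744490881177810800
197911295523547060893371760093751 9298683817686228472822980388500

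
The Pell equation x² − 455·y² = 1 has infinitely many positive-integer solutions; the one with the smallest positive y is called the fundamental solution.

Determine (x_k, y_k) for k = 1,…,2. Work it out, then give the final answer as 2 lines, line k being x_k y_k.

√455 → a₀=21, period (3,42); ℓ=2 even so k=1
a_0=21:  p_0=21·1+0=21,  q_0=21·0+1=1
a_1=3:  p_1=3·21+1=64,  q_1=3·1+0=3
→ (64, 3).  Check: 64²=4096, 455·3²=4095, difference 1.
(64+3√455)^2 = 8191 + 384√455

64 3
8191 384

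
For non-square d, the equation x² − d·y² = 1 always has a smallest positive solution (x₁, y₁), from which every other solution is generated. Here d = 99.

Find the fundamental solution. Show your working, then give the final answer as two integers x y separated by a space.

10 1

√99 = [9; 1,18, …], period ℓ=2 (even) → k=1
i=0: a=9 ⇒ p=9, q=1
i=1: a=1 ⇒ p=10, q=1
fundamental: x₁=10, y₁=1  (since 100 − 99·1 = 1)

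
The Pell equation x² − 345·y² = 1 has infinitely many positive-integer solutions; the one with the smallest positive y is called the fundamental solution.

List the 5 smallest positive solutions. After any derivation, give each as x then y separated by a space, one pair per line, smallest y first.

6761 364
91422241 4922008
1236211536041 66555391812
16716052298924161 899962003159856
226034457949840969001 12169286140172181020

[18; 1,1,2,1,6,1,2,1,1,36] for √345; ℓ=10 ⇒ convergent index 9
i=0: a=18 ⇒ p=18, q=1
…
i=3: a=2 ⇒ p=93, q=5
…
i=7: a=2 ⇒ p=2879, q=155
i=8: a=1 ⇒ p=3882, q=209
i=9: a=1 ⇒ p=6761, q=364
→ (6761, 364).  Check: 6761²=45711121, 345·364²=45711120, difference 1.
n=2: (6761,364)∘(6761,364) = (6761·6761+345·364·364, 6761·364+364·6761) = (91422241,4922008)
n=3: (91422241,4922008)∘(6761,364) = (6761·91422241+345·364·4922008, 6761·4922008+364·91422241) = (1236211536041,66555391812)
n=4: (1236211536041,66555391812)∘(6761,364) = (6761·1236211536041+345·364·66555391812, 6761·66555391812+364·1236211536041) = (16716052298924161,899962003159856)
n=5: (16716052298924161,899962003159856)∘(6761,364) = (6761·16716052298924161+345·364·899962003159856, 6761·899962003159856+364·16716052298924161) = (226034457949840969001,12169286140172181020)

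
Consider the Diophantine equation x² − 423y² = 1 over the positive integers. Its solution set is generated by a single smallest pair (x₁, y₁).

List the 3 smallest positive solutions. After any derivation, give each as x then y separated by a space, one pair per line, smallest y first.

4607 224
42448897 2063936
391124132351 19017106080

d=423: √d = [20; 1,1,3,4,3,1,1,40] (ℓ=8, even), read p_7/q_7
k=0  a_k=20  p_k/q_k = 20/1
…
k=2  a_k=1  p_k/q_k = 41/2
k=3  a_k=3  p_k/q_k = 144/7
k=4  a_k=4  p_k/q_k = 617/30
k=5  a_k=3  p_k/q_k = 1995/97
k=6  a_k=1  p_k/q_k = 2612/127
k=7  a_k=1  p_k/q_k = 4607/224
→ (4607, 224).  Check: 4607²=21224449, 423·224²=21224448, difference 1.
k=2:  x_2 = 4607·4607+423·224·224 = 42448897,  y_2 = 4607·224+224·4607 = 2063936
k=3:  x_3 = 4607·42448897+423·224·2063936 = 391124132351,  y_3 = 4607·2063936+224·42448897 = 19017106080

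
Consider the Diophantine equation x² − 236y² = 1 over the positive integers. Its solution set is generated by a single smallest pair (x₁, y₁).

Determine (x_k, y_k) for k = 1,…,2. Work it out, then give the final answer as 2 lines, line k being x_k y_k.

561799 36570
631236232801 41089978860

√236 = [15; 2,1,3,5,1,6,1,5,3,1,2,30, …], period ℓ=12 (even) → k=11
step 0: (15, 1)  from 15·(1,0) + (0,1)
…
step 2: (46, 3)  from 1·(31,2) + (15,1)
step 3: (169, 11)  from 3·(46,3) + (31,2)
…
step 7: (8311, 541)  from 1·(7251,472) + (1060,69)
…
step 10: (203535, 13249)  from 1·(154729,10072) + (48806,3177)
step 11: (561799, 36570)  from 2·(203535,13249) + (154729,10072)
fundamental: x₁=561799, y₁=36570  (since 315618116401 − 236·1337364900 = 1)
(561799+36570√236)^2 = 631236232801 + 41089978860√236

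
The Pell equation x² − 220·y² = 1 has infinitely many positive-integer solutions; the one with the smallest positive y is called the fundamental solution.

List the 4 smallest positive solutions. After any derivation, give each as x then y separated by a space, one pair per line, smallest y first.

d=220: √d = [14; 1,4,1,28] (ℓ=4, even), read p_3/q_3
i=0: a=14 ⇒ p=14, q=1
i=1: a=1 ⇒ p=15, q=1
i=2: a=4 ⇒ p=74, q=5
i=3: a=1 ⇒ p=89, q=6
(x₁, y₁) = (89, 6);  89² − 220·6² = 1 ✓
n=2: (89,6)∘(89,6) = (89·89+220·6·6, 89·6+6·89) = (15841,1068)
n=3: (15841,1068)∘(89,6) = (89·15841+220·6·1068, 89·1068+6·15841) = (2819609,190098)
n=4: (2819609,190098)∘(89,6) = (89·2819609+220·6·190098, 89·190098+6·2819609) = (501874561,33836376)

89 6
15841 1068
2819609 190098
501874561 33836376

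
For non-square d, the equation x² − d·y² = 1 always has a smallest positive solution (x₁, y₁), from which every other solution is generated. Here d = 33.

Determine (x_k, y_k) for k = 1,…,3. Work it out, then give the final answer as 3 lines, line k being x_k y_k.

√33 = [5; 1,2,1,10, …], period ℓ=4 (even) → k=3
k=0  a_k=5  p_k/q_k = 5/1
k=1  a_k=1  p_k/q_k = 6/1
k=2  a_k=2  p_k/q_k = 17/3
k=3  a_k=1  p_k/q_k = 23/4
→ (23, 4).  Check: 23²=529, 33·4²=528, difference 1.
k=2:  x_2 = 23·23+33·4·4 = 1057,  y_2 = 23·4+4·23 = 184
k=3:  x_3 = 23·1057+33·4·184 = 48599,  y_3 = 23·184+4·1057 = 8460

23 4
1057 184
48599 8460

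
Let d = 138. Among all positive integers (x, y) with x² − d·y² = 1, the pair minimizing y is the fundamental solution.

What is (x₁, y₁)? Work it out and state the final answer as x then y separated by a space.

47 4

√138 = [11; 1,2,1,22, …], period ℓ=4 (even) → k=3
k=0  a_k=11  p_k/q_k = 11/1
…
k=2  a_k=2  p_k/q_k = 35/3
k=3  a_k=1  p_k/q_k = 47/4
fundamental: x₁=47, y₁=4  (since 2209 − 138·16 = 1)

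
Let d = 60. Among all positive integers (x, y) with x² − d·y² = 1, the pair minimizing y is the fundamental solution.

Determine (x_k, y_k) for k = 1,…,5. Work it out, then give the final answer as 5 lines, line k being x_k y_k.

[7; 1,2,1,14] for √60; ℓ=4 ⇒ convergent index 3
i=0: a=7 ⇒ p=7, q=1
…
i=2: a=2 ⇒ p=23, q=3
i=3: a=1 ⇒ p=31, q=4
(x₁, y₁) = (31, 4);  31² − 60·4² = 1 ✓
k=2:  x_2 = 31·31+60·4·4 = 1921,  y_2 = 31·4+4·31 = 248
k=3:  x_3 = 31·1921+60·4·248 = 119071,  y_3 = 31·248+4·1921 = 15372
k=4:  x_4 = 31·119071+60·4·15372 = 7380481,  y_4 = 31·15372+4·119071 = 952816
k=5:  x_5 = 31·7380481+60·4·952816 = 457470751,  y_5 = 31·952816+4·7380481 = 59059220

31 4
1921 248
119071 15372
7380481 952816
457470751 59059220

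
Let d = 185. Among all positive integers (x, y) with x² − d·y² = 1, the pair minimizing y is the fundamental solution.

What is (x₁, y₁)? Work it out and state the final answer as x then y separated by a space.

√185 = [13; 1,1,1,1,26, …], period ℓ=5 (odd) → k=9
a_0=13:  p_0=13·1+0=13,  q_0=13·0+1=1
…
a_2=1:  p_2=1·14+13=27,  q_2=1·1+1=2
a_3=1:  p_3=1·27+14=41,  q_3=1·2+1=3
a_4=1:  p_4=1·41+27=68,  q_4=1·3+2=5
a_5=26:  p_5=26·68+41=1809,  q_5=26·5+3=133
…
a_7=1:  p_7=1·1877+1809=3686,  q_7=1·138+133=271
a_8=1:  p_8=1·3686+1877=5563,  q_8=1·271+138=409
a_9=1:  p_9=1·5563+3686=9249,  q_9=1·409+271=680
→ (9249, 680).  Check: 9249²=85544001, 185·680²=85544000, difference 1.

9249 680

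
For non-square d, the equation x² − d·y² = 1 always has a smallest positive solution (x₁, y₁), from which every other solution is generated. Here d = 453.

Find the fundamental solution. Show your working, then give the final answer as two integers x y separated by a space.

[21; 3,1,1,10,14,10,1,1,3,42] for √453; ℓ=10 ⇒ convergent index 9
a_0=21:  p_0=21·1+0=21,  q_0=21·0+1=1
…
a_2=1:  p_2=1·64+21=85,  q_2=1·3+1=4
…
a_5=14:  p_5=14·1575+149=22199,  q_5=14·74+7=1043
…
a_8=1:  p_8=1·245764+223565=469329,  q_8=1·11547+10504=22051
a_9=3:  p_9=3·469329+245764=1653751,  q_9=3·22051+11547=77700
fundamental: x₁=1653751, y₁=77700  (since 2734892370001 − 453·6037290000 = 1)

1653751 77700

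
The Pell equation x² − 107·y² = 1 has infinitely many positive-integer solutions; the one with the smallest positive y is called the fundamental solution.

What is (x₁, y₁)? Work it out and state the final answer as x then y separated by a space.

962 93

√107 → a₀=10, period (2,1,9,1,2,20); ℓ=6 even so k=5
i=0: a=10 ⇒ p=10, q=1
i=1: a=2 ⇒ p=21, q=2
i=2: a=1 ⇒ p=31, q=3
i=3: a=9 ⇒ p=300, q=29
i=4: a=1 ⇒ p=331, q=32
i=5: a=2 ⇒ p=962, q=93
fundamental: x₁=962, y₁=93  (since 925444 − 107·8649 = 1)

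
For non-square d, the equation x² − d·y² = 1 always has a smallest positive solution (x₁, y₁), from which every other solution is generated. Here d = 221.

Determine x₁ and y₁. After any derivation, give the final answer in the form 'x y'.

1665 112

√221 = [14; 1,6,2,6,1,28, …], period ℓ=6 (even) → k=5
a_0=14:  p_0=14·1+0=14,  q_0=14·0+1=1
a_1=1:  p_1=1·14+1=15,  q_1=1·1+0=1
a_2=6:  p_2=6·15+14=104,  q_2=6·1+1=7
…
a_4=6:  p_4=6·223+104=1442,  q_4=6·15+7=97
a_5=1:  p_5=1·1442+223=1665,  q_5=1·97+15=112
(x₁, y₁) = (1665, 112);  1665² − 221·112² = 1 ✓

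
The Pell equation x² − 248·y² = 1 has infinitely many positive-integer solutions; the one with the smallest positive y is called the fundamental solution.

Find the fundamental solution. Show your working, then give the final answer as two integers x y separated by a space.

63 4

√248 → a₀=15, period (1,2,1,30); ℓ=4 even so k=3
step 0: (15, 1)  from 15·(1,0) + (0,1)
step 1: (16, 1)  from 1·(15,1) + (1,0)
step 2: (47, 3)  from 2·(16,1) + (15,1)
step 3: (63, 4)  from 1·(47,3) + (16,1)
→ (63, 4).  Check: 63²=3969, 248·4²=3968, difference 1.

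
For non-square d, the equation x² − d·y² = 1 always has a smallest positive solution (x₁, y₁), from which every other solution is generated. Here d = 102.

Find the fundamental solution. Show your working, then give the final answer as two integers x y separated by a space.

√102 → a₀=10, period (10,20); ℓ=2 even so k=1
i=0: a=10 ⇒ p=10, q=1
i=1: a=10 ⇒ p=101, q=10
→ (101, 10).  Check: 101²=10201, 102·10²=10200, difference 1.

101 10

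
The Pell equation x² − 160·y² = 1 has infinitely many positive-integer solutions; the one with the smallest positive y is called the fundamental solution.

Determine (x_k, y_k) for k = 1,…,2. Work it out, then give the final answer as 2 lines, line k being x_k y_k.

d=160: √d = [12; 1,1,1,5,1,1,1,24] (ℓ=8, even), read p_7/q_7
a_0=12:  p_0=12·1+0=12,  q_0=12·0+1=1
…
a_2=1:  p_2=1·13+12=25,  q_2=1·1+1=2
a_3=1:  p_3=1·25+13=38,  q_3=1·2+1=3
…
a_5=1:  p_5=1·215+38=253,  q_5=1·17+3=20
a_6=1:  p_6=1·253+215=468,  q_6=1·20+17=37
a_7=1:  p_7=1·468+253=721,  q_7=1·37+20=57
→ (721, 57).  Check: 721²=519841, 160·57²=519840, difference 1.
(721+57√160)^2 = 1039681 + 82194√160

721 57
1039681 82194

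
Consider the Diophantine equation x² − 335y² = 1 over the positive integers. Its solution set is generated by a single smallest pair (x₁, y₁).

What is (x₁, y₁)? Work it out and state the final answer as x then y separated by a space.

604 33

√335 → a₀=18, period (3,3,3,36); ℓ=4 even so k=3
k=0  a_k=18  p_k/q_k = 18/1
k=1  a_k=3  p_k/q_k = 55/3
k=2  a_k=3  p_k/q_k = 183/10
k=3  a_k=3  p_k/q_k = 604/33
→ (604, 33).  Check: 604²=364816, 335·33²=364815, difference 1.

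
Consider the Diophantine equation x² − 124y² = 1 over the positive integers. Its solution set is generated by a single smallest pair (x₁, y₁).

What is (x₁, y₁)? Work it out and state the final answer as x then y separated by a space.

4620799 414960

[11; 7,2,1,1,1,…,2,7,22] for √124; ℓ=16 ⇒ convergent index 15
k=0  a_k=11  p_k/q_k = 11/1
…
k=2  a_k=2  p_k/q_k = 167/15
k=3  a_k=1  p_k/q_k = 245/22
…
k=10  a_k=3  p_k/q_k = 67292/6043
…
k=12  a_k=1  p_k/q_k = 152167/13665
k=13  a_k=1  p_k/q_k = 237042/21287
k=14  a_k=2  p_k/q_k = 626251/56239
k=15  a_k=7  p_k/q_k = 4620799/414960
fundamental: x₁=4620799, y₁=414960  (since 21351783398401 − 124·172191801600 = 1)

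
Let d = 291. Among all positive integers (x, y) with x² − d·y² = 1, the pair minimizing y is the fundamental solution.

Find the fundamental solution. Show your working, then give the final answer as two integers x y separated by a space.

290 17

√291 = [17; 17,34, …], period ℓ=2 (even) → k=1
step 0: (17, 1)  from 17·(1,0) + (0,1)
step 1: (290, 17)  from 17·(17,1) + (1,0)
(x₁, y₁) = (290, 17);  290² − 291·17² = 1 ✓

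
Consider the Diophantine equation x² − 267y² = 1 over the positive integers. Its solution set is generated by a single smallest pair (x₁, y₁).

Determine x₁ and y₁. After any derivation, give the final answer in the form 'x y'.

2402 147

[16; 2,1,15,1,2,32] for √267; ℓ=6 ⇒ convergent index 5
i=0: a=16 ⇒ p=16, q=1
…
i=3: a=15 ⇒ p=768, q=47
i=4: a=1 ⇒ p=817, q=50
i=5: a=2 ⇒ p=2402, q=147
(x₁, y₁) = (2402, 147);  2402² − 267·147² = 1 ✓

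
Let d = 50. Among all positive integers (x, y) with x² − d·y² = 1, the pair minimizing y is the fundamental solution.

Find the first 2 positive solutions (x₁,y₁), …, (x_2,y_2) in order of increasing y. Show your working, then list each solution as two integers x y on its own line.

√50 → a₀=7, period (14); ℓ=1 odd so k=1
i=0: a=7 ⇒ p=7, q=1
i=1: a=14 ⇒ p=99, q=14
(x₁, y₁) = (99, 14);  99² − 50·14² = 1 ✓
k=2:  x_2 = 99·99+50·14·14 = 19601,  y_2 = 99·14+14·99 = 2772

99 14
19601 2772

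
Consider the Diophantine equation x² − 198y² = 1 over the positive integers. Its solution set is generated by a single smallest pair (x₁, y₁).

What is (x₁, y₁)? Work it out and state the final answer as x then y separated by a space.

√198 = [14; 14,28, …], period ℓ=2 (even) → k=1
k=0  a_k=14  p_k/q_k = 14/1
k=1  a_k=14  p_k/q_k = 197/14
→ (197, 14).  Check: 197²=38809, 198·14²=38808, difference 1.

197 14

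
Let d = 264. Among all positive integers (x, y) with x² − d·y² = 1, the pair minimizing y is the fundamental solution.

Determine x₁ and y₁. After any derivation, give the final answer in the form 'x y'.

[16; 4,32] for √264; ℓ=2 ⇒ convergent index 1
a_0=16:  p_0=16·1+0=16,  q_0=16·0+1=1
a_1=4:  p_1=4·16+1=65,  q_1=4·1+0=4
→ (65, 4).  Check: 65²=4225, 264·4²=4224, difference 1.

65 4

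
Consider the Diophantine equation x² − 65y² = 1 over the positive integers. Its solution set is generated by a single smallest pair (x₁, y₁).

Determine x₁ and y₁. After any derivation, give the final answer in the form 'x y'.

√65 = [8; 16, …], period ℓ=1 (odd) → k=1
step 0: (8, 1)  from 8·(1,0) + (0,1)
step 1: (129, 16)  from 16·(8,1) + (1,0)
→ (129, 16).  Check: 129²=16641, 65·16²=16640, difference 1.

129 16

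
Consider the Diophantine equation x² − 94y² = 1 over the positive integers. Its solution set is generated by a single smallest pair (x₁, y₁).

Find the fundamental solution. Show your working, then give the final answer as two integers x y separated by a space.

2143295 221064

√94 = [9; 1,2,3,1,1,…,2,1,18, …], period ℓ=16 (even) → k=15
k=0  a_k=9  p_k/q_k = 9/1
k=1  a_k=1  p_k/q_k = 10/1
…
k=3  a_k=3  p_k/q_k = 97/10
k=4  a_k=1  p_k/q_k = 126/13
…
k=12  a_k=1  p_k/q_k = 184493/19029
…
k=14  a_k=2  p_k/q_k = 1490361/153719
k=15  a_k=1  p_k/q_k = 2143295/221064
→ (2143295, 221064).  Check: 2143295²=4593713457025, 94·221064²=4593713457024, difference 1.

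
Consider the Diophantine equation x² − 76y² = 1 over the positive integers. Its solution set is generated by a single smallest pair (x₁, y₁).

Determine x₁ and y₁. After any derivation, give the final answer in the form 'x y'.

√76 = [8; 1,2,1,1,5,4,5,1,1,2,1,16, …], period ℓ=12 (even) → k=11
a_0=8:  p_0=8·1+0=8,  q_0=8·0+1=1
a_1=1:  p_1=1·8+1=9,  q_1=1·1+0=1
…
a_6=4:  p_6=4·340+61=1421,  q_6=4·39+7=163
…
a_8=1:  p_8=1·7445+1421=8866,  q_8=1·854+163=1017
…
a_10=2:  p_10=2·16311+8866=41488,  q_10=2·1871+1017=4759
a_11=1:  p_11=1·41488+16311=57799,  q_11=1·4759+1871=6630
→ (57799, 6630).  Check: 57799²=3340724401, 76·6630²=3340724400, difference 1.

57799 6630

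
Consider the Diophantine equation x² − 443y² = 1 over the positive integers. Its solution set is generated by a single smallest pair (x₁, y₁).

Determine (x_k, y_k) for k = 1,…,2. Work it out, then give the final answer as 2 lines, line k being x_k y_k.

442 21
390727 18564

d=443: √d = [21; 21,42] (ℓ=2, even), read p_1/q_1
step 0: (21, 1)  from 21·(1,0) + (0,1)
step 1: (442, 21)  from 21·(21,1) + (1,0)
fundamental: x₁=442, y₁=21  (since 195364 − 443·441 = 1)
(x_2, y_2) = (442·442 + 443·21·21, 442·21 + 21·442) = (390727, 18564)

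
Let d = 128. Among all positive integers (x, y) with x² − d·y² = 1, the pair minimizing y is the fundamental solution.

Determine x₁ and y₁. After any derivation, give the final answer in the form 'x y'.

577 51

d=128: √d = [11; 3,5,3,22] (ℓ=4, even), read p_3/q_3
i=0: a=11 ⇒ p=11, q=1
i=1: a=3 ⇒ p=34, q=3
i=2: a=5 ⇒ p=181, q=16
i=3: a=3 ⇒ p=577, q=51
→ (577, 51).  Check: 577²=332929, 128·51²=332928, difference 1.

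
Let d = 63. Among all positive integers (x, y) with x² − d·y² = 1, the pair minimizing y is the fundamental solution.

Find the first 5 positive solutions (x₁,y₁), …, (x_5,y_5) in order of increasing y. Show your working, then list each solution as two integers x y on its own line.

√63 → a₀=7, period (1,14); ℓ=2 even so k=1
k=0  a_k=7  p_k/q_k = 7/1
k=1  a_k=1  p_k/q_k = 8/1
fundamental: x₁=8, y₁=1  (since 64 − 63·1 = 1)
(x_2, y_2) = (8·8 + 63·1·1, 8·1 + 1·8) = (127, 16)
(x_3, y_3) = (8·127 + 63·1·16, 8·16 + 1·127) = (2024, 255)
(x_4, y_4) = (8·2024 + 63·1·255, 8·255 + 1·2024) = (32257, 4064)
(x_5, y_5) = (8·32257 + 63·1·4064, 8·4064 + 1·32257) = (514088, 64769)

8 1
127 16
2024 255
32257 4064
514088 64769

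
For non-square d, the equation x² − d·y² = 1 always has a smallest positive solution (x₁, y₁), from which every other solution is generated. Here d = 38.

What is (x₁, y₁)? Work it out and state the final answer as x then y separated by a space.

37 6

√38 = [6; 6,12, …], period ℓ=2 (even) → k=1
i=0: a=6 ⇒ p=6, q=1
i=1: a=6 ⇒ p=37, q=6
→ (37, 6).  Check: 37²=1369, 38·6²=1368, difference 1.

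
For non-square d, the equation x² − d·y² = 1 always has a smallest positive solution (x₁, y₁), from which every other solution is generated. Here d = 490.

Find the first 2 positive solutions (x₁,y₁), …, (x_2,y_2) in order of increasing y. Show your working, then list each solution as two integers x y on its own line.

d=490: √d = [22; 7,2,1,4,4,4,1,2,7,44] (ℓ=10, even), read p_9/q_9
k=0  a_k=22  p_k/q_k = 22/1
…
k=2  a_k=2  p_k/q_k = 332/15
…
k=5  a_k=4  p_k/q_k = 9607/434
…
k=8  a_k=2  p_k/q_k = 141338/6385
k=9  a_k=7  p_k/q_k = 1039681/46968
(x₁, y₁) = (1039681, 46968);  1039681² − 490·46968² = 1 ✓
(1039681+46968√490)^2 = 2161873163521 + 97663474416√490

1039681 46968
2161873163521 97663474416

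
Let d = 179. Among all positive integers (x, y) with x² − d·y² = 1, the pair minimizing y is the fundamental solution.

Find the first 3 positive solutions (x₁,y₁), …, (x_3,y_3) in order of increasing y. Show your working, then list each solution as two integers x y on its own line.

4190210 313191
35115719688199 2624672120220
294284479589372473370 21995854729733779209

√179 = [13; 2,1,1,1,3,…,1,2,26, …], period ℓ=14 (even) → k=13
i=0: a=13 ⇒ p=13, q=1
i=1: a=2 ⇒ p=27, q=2
…
i=3: a=1 ⇒ p=67, q=5
i=4: a=1 ⇒ p=107, q=8
i=5: a=3 ⇒ p=388, q=29
i=6: a=5 ⇒ p=2047, q=153
…
i=8: a=5 ⇒ p=137042, q=10243
…
i=11: a=1 ⇒ p=1013292, q=75737
i=12: a=1 ⇒ p=1588459, q=118727
i=13: a=2 ⇒ p=4190210, q=313191
→ (4190210, 313191).  Check: 4190210²=17557859844100, 179·313191²=17557859844099, difference 1.
(x_2, y_2) = (4190210·4190210 + 179·313191·313191, 4190210·313191 + 313191·4190210) = (35115719688199, 2624672120220)
(x_3, y_3) = (4190210·35115719688199 + 179·313191·2624672120220, 4190210·2624672120220 + 313191·35115719688199) = (294284479589372473370, 21995854729733779209)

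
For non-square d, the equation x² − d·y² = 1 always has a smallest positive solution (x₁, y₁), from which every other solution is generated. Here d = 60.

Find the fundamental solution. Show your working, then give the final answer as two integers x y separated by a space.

31 4

[7; 1,2,1,14] for √60; ℓ=4 ⇒ convergent index 3
a_0=7:  p_0=7·1+0=7,  q_0=7·0+1=1
a_1=1:  p_1=1·7+1=8,  q_1=1·1+0=1
a_2=2:  p_2=2·8+7=23,  q_2=2·1+1=3
a_3=1:  p_3=1·23+8=31,  q_3=1·3+1=4
(x₁, y₁) = (31, 4);  31² − 60·4² = 1 ✓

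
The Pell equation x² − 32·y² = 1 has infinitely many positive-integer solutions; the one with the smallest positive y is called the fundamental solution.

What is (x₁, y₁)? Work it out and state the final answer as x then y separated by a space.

d=32: √d = [5; 1,1,1,10] (ℓ=4, even), read p_3/q_3
i=0: a=5 ⇒ p=5, q=1
i=1: a=1 ⇒ p=6, q=1
i=2: a=1 ⇒ p=11, q=2
i=3: a=1 ⇒ p=17, q=3
(x₁, y₁) = (17, 3);  17² − 32·3² = 1 ✓

17 3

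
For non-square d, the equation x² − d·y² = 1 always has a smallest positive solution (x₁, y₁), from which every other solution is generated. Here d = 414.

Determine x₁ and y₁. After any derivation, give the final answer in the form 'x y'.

24335 1196

[20; 2,1,7,2,7,1,2,40] for √414; ℓ=8 ⇒ convergent index 7
k=0  a_k=20  p_k/q_k = 20/1
k=1  a_k=2  p_k/q_k = 41/2
k=2  a_k=1  p_k/q_k = 61/3
…
k=6  a_k=1  p_k/q_k = 8444/415
k=7  a_k=2  p_k/q_k = 24335/1196
fundamental: x₁=24335, y₁=1196  (since 592192225 − 414·1430416 = 1)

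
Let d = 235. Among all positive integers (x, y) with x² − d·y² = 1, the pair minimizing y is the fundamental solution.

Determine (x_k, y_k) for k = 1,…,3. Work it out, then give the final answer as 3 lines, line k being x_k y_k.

46 3
4231 276
389206 25389

d=235: √d = [15; 3,30] (ℓ=2, even), read p_1/q_1
a_0=15:  p_0=15·1+0=15,  q_0=15·0+1=1
a_1=3:  p_1=3·15+1=46,  q_1=3·1+0=3
(x₁, y₁) = (46, 3);  46² − 235·3² = 1 ✓
(x_2, y_2) = (46·46 + 235·3·3, 46·3 + 3·46) = (4231, 276)
(x_3, y_3) = (46·4231 + 235·3·276, 46·276 + 3·4231) = (389206, 25389)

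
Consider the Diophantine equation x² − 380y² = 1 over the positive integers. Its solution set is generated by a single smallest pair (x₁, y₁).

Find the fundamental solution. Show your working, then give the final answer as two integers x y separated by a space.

39 2

√380 = [19; 2,38, …], period ℓ=2 (even) → k=1
i=0: a=19 ⇒ p=19, q=1
i=1: a=2 ⇒ p=39, q=2
(x₁, y₁) = (39, 2);  39² − 380·2² = 1 ✓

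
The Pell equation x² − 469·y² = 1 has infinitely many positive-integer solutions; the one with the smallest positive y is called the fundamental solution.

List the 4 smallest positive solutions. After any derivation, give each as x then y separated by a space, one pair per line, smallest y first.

137215 6336
37655912449 1738788480
10333912053241855 477175722560064
2835935484733506355201 130951333540419575040

d=469: √d = [21; 1,1,1,10,6,10,1,1,1,42] (ℓ=10, even), read p_9/q_9
step 0: (21, 1)  from 21·(1,0) + (0,1)
step 1: (22, 1)  from 1·(21,1) + (1,0)
step 2: (43, 2)  from 1·(22,1) + (21,1)
step 3: (65, 3)  from 1·(43,2) + (22,1)
…
step 5: (4223, 195)  from 6·(693,32) + (65,3)
step 6: (42923, 1982)  from 10·(4223,195) + (693,32)
step 7: (47146, 2177)  from 1·(42923,1982) + (4223,195)
step 8: (90069, 4159)  from 1·(47146,2177) + (42923,1982)
step 9: (137215, 6336)  from 1·(90069,4159) + (47146,2177)
→ (137215, 6336).  Check: 137215²=18827956225, 469·6336²=18827956224, difference 1.
(137215+6336√469)^2 = 37655912449 + 1738788480√469
(137215+6336√469)^3 = 10333912053241855 + 477175722560064√469
(137215+6336√469)^4 = 2835935484733506355201 + 130951333540419575040√469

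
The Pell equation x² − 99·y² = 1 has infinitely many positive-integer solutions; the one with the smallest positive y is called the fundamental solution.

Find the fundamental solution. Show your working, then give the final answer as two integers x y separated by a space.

√99 = [9; 1,18, …], period ℓ=2 (even) → k=1
step 0: (9, 1)  from 9·(1,0) + (0,1)
step 1: (10, 1)  from 1·(9,1) + (1,0)
fundamental: x₁=10, y₁=1  (since 100 − 99·1 = 1)

10 1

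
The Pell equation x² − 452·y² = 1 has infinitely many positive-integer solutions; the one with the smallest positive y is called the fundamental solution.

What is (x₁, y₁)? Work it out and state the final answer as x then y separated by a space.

[21; 3,1,5,3,10,3,5,1,3,42] for √452; ℓ=10 ⇒ convergent index 9
a_0=21:  p_0=21·1+0=21,  q_0=21·0+1=1
…
a_2=1:  p_2=1·64+21=85,  q_2=1·3+1=4
…
a_4=3:  p_4=3·489+85=1552,  q_4=3·23+4=73
…
a_6=3:  p_6=3·16009+1552=49579,  q_6=3·753+73=2332
…
a_8=1:  p_8=1·263904+49579=313483,  q_8=1·12413+2332=14745
a_9=3:  p_9=3·313483+263904=1204353,  q_9=3·14745+12413=56648
→ (1204353, 56648).  Check: 1204353²=1450466148609, 452·56648²=1450466148608, difference 1.

1204353 56648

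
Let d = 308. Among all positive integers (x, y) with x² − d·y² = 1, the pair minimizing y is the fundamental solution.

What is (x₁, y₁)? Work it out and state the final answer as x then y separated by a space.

d=308: √d = [17; 1,1,4,1,1,34] (ℓ=6, even), read p_5/q_5
i=0: a=17 ⇒ p=17, q=1
i=1: a=1 ⇒ p=18, q=1
…
i=4: a=1 ⇒ p=193, q=11
i=5: a=1 ⇒ p=351, q=20
→ (351, 20).  Check: 351²=123201, 308·20²=123200, difference 1.

351 20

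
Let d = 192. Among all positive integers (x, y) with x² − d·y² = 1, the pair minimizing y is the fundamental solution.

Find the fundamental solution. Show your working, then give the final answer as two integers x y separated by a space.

97 7

√192 = [13; 1,5,1,26, …], period ℓ=4 (even) → k=3
k=0  a_k=13  p_k/q_k = 13/1
k=1  a_k=1  p_k/q_k = 14/1
k=2  a_k=5  p_k/q_k = 83/6
k=3  a_k=1  p_k/q_k = 97/7
→ (97, 7).  Check: 97²=9409, 192·7²=9408, difference 1.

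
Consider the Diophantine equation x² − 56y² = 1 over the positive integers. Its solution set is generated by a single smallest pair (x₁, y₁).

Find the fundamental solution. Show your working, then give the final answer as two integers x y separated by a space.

√56 → a₀=7, period (2,14); ℓ=2 even so k=1
i=0: a=7 ⇒ p=7, q=1
i=1: a=2 ⇒ p=15, q=2
fundamental: x₁=15, y₁=2  (since 225 − 56·4 = 1)

15 2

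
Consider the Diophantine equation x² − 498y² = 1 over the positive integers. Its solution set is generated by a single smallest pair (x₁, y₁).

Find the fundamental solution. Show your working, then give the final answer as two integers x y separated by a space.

[22; 3,6,22,6,3,44] for √498; ℓ=6 ⇒ convergent index 5
i=0: a=22 ⇒ p=22, q=1
i=1: a=3 ⇒ p=67, q=3
…
i=4: a=6 ⇒ p=56794, q=2545
i=5: a=3 ⇒ p=179777, q=8056
(x₁, y₁) = (179777, 8056);  179777² − 498·8056² = 1 ✓

179777 8056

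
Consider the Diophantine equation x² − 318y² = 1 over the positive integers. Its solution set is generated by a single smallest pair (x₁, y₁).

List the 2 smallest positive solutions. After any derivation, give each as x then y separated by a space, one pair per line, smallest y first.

107 6
22897 1284

d=318: √d = [17; 1,4,1,34] (ℓ=4, even), read p_3/q_3
i=0: a=17 ⇒ p=17, q=1
…
i=2: a=4 ⇒ p=89, q=5
i=3: a=1 ⇒ p=107, q=6
fundamental: x₁=107, y₁=6  (since 11449 − 318·36 = 1)
n=2: (107,6)∘(107,6) = (107·107+318·6·6, 107·6+6·107) = (22897,1284)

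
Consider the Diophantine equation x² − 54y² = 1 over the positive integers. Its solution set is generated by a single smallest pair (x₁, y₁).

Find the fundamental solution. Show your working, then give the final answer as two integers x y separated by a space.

485 66

[7; 2,1,6,1,2,14] for √54; ℓ=6 ⇒ convergent index 5
step 0: (7, 1)  from 7·(1,0) + (0,1)
…
step 2: (22, 3)  from 1·(15,2) + (7,1)
…
step 4: (169, 23)  from 1·(147,20) + (22,3)
step 5: (485, 66)  from 2·(169,23) + (147,20)
fundamental: x₁=485, y₁=66  (since 235225 − 54·4356 = 1)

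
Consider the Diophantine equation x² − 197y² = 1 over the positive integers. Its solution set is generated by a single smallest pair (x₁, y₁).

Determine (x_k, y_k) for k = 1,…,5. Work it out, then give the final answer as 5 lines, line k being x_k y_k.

d=197: √d = [14; 28] (ℓ=1, odd), read p_1/q_1
step 0: (14, 1)  from 14·(1,0) + (0,1)
step 1: (393, 28)  from 28·(14,1) + (1,0)
fundamental: x₁=393, y₁=28  (since 154449 − 197·784 = 1)
(393+28√197)^2 = 308897 + 22008√197
(393+28√197)^3 = 242792649 + 17298260√197
(393+28√197)^4 = 190834713217 + 13596410352√197
(393+28√197)^5 = 149995841795913 + 10686761238412√197

393 28
308897 22008
242792649 17298260
190834713217 13596410352
149995841795913 10686761238412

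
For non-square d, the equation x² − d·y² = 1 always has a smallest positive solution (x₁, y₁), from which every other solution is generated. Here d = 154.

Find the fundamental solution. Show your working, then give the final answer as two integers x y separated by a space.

21295 1716

√154 = [12; 2,2,3,1,2,1,3,2,2,24, …], period ℓ=10 (even) → k=9
a_0=12:  p_0=12·1+0=12,  q_0=12·0+1=1
a_1=2:  p_1=2·12+1=25,  q_1=2·1+0=2
…
a_3=3:  p_3=3·62+25=211,  q_3=3·5+2=17
a_4=1:  p_4=1·211+62=273,  q_4=1·17+5=22
a_5=2:  p_5=2·273+211=757,  q_5=2·22+17=61
a_6=1:  p_6=1·757+273=1030,  q_6=1·61+22=83
a_7=3:  p_7=3·1030+757=3847,  q_7=3·83+61=310
a_8=2:  p_8=2·3847+1030=8724,  q_8=2·310+83=703
a_9=2:  p_9=2·8724+3847=21295,  q_9=2·703+310=1716
→ (21295, 1716).  Check: 21295²=453477025, 154·1716²=453477024, difference 1.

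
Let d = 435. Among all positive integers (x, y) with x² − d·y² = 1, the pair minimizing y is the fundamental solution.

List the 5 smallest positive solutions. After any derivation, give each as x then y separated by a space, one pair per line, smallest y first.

146 7
42631 2044
12448106 596841
3634804321 174275528
1061350413626 50887857335

[20; 1,5,1,40] for √435; ℓ=4 ⇒ convergent index 3
a_0=20:  p_0=20·1+0=20,  q_0=20·0+1=1
…
a_2=5:  p_2=5·21+20=125,  q_2=5·1+1=6
a_3=1:  p_3=1·125+21=146,  q_3=1·6+1=7
(x₁, y₁) = (146, 7);  146² − 435·7² = 1 ✓
k=2:  x_2 = 146·146+435·7·7 = 42631,  y_2 = 146·7+7·146 = 2044
k=3:  x_3 = 146·42631+435·7·2044 = 12448106,  y_3 = 146·2044+7·42631 = 596841
k=4:  x_4 = 146·12448106+435·7·596841 = 3634804321,  y_4 = 146·596841+7·12448106 = 174275528
k=5:  x_5 = 146·3634804321+435·7·174275528 = 1061350413626,  y_5 = 146·174275528+7·3634804321 = 50887857335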